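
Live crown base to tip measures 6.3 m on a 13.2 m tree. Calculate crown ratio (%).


Formula: Crown Ratio = (Crown Length / Total Height) * 100
CR = (6.3 m / 13.2 m) * 100
CR = 0.4773 * 100 = 47.7%

47.7


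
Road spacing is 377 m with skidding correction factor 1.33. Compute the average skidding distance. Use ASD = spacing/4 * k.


Formula: ASD = (spacing / 4) * correction
Uncorrected distance = spacing / 4 = 377 / 4 = 94.25 m
ASD = 94.25 * 1.33 = 125 m

125


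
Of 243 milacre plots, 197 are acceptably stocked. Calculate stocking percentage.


Formula: Stocking % = stocked plots / total plots * 100
Stocking = 197 / 243 * 100
Stocking = 0.8107 * 100 = 81.1%

81.1


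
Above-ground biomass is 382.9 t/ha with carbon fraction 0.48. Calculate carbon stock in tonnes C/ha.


Formula: Carbon Stock = Biomass * Carbon Fraction
C = 382.9 t/ha * 0.48
C = 183.8 t C/ha

183.8


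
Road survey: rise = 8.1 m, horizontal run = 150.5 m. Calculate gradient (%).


Formula: Gradient = rise / run * 100
Gradient = 8.1 / 150.5 * 100 = 5.4%

5.4


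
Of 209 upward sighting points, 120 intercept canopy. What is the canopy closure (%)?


Formula: Canopy closure = covered points / total points * 100
Closure = 120 / 209 * 100
Closure = 0.5742 * 100 = 57.4%

57.4


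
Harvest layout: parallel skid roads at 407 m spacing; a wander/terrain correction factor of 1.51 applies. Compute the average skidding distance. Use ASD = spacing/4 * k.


Formula: ASD = (spacing / 4) * correction
Uncorrected distance = spacing / 4 = 407 / 4 = 101.75 m
ASD = 101.75 * 1.51 = 154 m

154


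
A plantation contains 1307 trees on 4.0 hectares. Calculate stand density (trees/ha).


Formula: Stand Density = N_trees / Area_ha
Density = 1307 trees / 4.0 ha
Density = 327 trees/ha

327


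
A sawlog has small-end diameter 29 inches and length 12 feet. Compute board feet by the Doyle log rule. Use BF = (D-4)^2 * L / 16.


Doyle: BF = (D - 4)^2 * L / 16
Adjusted diameter = 29 - 4 = 25 in
(D-4)^2 = 25^2 = 625
BF = 625 * 12 / 16 = 469 BF

469


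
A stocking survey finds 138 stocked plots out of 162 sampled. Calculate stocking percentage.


Formula: Stocking % = stocked plots / total plots * 100
Stocking = 138 / 162 * 100
Stocking = 0.8519 * 100 = 85.2%

85.2


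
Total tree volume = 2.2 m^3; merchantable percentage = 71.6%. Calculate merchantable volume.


Formula: MV = V_total * (merchantable_pct / 100)
Merchantable fraction = 71.6% / 100 = 0.716
MV = 2.2 m^3 * 0.716 = 1.575 m^3

1.575


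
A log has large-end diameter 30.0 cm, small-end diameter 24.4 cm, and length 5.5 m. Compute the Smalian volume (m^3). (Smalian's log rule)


Smalian: V = (A1 + A2)/2 * L,  A = pi*(D/200)^2
A1 = pi*(30.0/200)^2 = 0.070686 m^2
A2 = pi*(24.4/200)^2 = 0.046759 m^2
V = (0.070686+0.046759)/2*5.5 = 0.323 m^3

0.323


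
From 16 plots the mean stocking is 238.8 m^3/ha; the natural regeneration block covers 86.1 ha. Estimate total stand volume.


Formula: Total Volume = Mean Volume per ha * Total Area
Total Volume = 238.8 m^3/ha * 86.1 ha
Total Volume = 20561 m^3

20561


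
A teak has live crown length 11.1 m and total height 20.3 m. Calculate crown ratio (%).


Formula: Crown Ratio = (Crown Length / Total Height) * 100
CR = (11.1 m / 20.3 m) * 100
CR = 0.5468 * 100 = 54.7%

54.7


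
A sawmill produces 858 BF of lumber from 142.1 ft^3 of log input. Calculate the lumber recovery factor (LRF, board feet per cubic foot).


Formula: LRF = Lumber Output (BF) / Log Input (ft^3)
LRF = 858 BF / 142.1 ft^3
LRF = 6.04 BF/ft^3

6.04


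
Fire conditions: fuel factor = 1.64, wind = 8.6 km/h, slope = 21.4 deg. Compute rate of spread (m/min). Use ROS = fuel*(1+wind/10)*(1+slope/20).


Formula: ROS = fuel * (1 + wind/10) * (1 + slope/20)
Wind factor = 1 + 8.6/10 = 1.86
Slope factor = 1 + 21.4/20 = 2.07
ROS = 1.64 * 1.86 * 2.07 = 6.31 m/min

6.31


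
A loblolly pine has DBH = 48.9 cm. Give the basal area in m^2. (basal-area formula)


Formula: BA = pi * (DBH/2)^2 / 10000  (cm^2 to m^2)
Radius = DBH/2 = 48.9/2 = 24.45 cm
BA = pi * 24.45^2 / 10000
   = 1878.0519 cm^2 / 10000
   = 0.1878 m^2

0.1878


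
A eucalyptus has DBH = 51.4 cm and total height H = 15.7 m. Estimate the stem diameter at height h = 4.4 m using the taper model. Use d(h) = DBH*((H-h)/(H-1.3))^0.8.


Taper: d(h) = DBH * ((H - h) / (H - 1.3))^0.8
Numerator = H - h = 15.7 - 4.4 = 11.3 m
Denominator = H - 1.3 = 15.7 - 1.3 = 14.4 m
Ratio = 11.3 / 14.4 = 0.78472
d = 51.4 * 0.78472^0.8 = 42.3 cm

42.3


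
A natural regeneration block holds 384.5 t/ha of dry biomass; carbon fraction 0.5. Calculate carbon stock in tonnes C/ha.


Formula: Carbon Stock = Biomass * Carbon Fraction
C = 384.5 t/ha * 0.5
C = 192.3 t C/ha

192.3


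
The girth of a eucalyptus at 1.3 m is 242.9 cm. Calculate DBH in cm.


Formula: DBH = C / pi
DBH = 242.9 / pi
pi = 3.14159...
DBH = 77.3 cm

77.3


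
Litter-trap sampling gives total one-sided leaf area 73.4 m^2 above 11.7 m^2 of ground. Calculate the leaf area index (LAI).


Formula: LAI = total leaf area / ground area  (dimensionless)
LAI = 73.4 m^2 / 11.7 m^2
LAI = 6.27

6.27


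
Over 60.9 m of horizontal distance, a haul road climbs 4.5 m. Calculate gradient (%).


Formula: Gradient = rise / run * 100
Gradient = 4.5 / 60.9 * 100 = 7.4%

7.4


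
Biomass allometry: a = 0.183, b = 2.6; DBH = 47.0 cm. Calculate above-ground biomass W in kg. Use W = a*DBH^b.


Formula: W = a * DBH^b  (allometric power law)
DBH^b = 47.0^2.6 = 22256.375
W = 0.183 * 22256.375 = 4072.9 kg

4072.9


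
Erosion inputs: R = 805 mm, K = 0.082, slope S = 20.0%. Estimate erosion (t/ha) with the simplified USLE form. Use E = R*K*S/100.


Formula: E = R * K * S / 100  (simplified USLE)
R * K = 805 * 0.082 = 66.01
E = 66.01 * 20.0 / 100 = 13.2 t/ha

13.2


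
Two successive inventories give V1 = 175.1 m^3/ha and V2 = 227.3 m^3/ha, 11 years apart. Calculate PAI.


Formula: PAI = (V_T2 - V_T1) / (T2 - T1)
Volume increment = 227.3 - 175.1 = 52.2 m^3/ha
PAI = 52.2 / 11 = 4.75 m^3/ha/year

4.75


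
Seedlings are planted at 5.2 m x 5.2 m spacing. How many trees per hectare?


Formula: TPH = 10000 m^2/ha / (spacing_x * spacing_y)
Area per tree = 5.2 m * 5.2 m = 27.04 m^2
TPH = 10000 / 27.04 = 370 trees/ha

370


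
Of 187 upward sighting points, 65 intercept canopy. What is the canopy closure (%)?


Formula: Canopy closure = covered points / total points * 100
Closure = 65 / 187 * 100
Closure = 0.3476 * 100 = 34.8%

34.8


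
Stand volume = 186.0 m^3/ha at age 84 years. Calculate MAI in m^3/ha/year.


Formula: MAI = Total Volume / Stand Age
MAI = 186.0 m^3/ha / 84 years
MAI = 2.21 m^3/ha/year

2.21


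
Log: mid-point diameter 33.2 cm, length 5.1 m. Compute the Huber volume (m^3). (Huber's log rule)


Huber: V = Am * L,  Am = pi*(Dm/200)^2
Am = pi*(33.2/200)^2 = 0.08657 m^2
V = 0.08657*5.1 = 0.4415 m^3

0.4415


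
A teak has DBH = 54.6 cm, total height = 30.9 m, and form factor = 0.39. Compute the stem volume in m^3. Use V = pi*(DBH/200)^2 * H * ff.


Formula: V = pi * (DBH/200)^2 * H * ff
Radius = DBH/200 = 54.6/200 = 0.273 m
Radius^2 = 0.273^2 = 0.074529 m^2
V = pi * 0.074529 * 30.9 * 0.39
V = 2.822 m^3

2.822


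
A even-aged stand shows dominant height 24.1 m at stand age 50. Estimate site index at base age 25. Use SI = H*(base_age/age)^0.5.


Formula: SI = H_dom * (base_age / age)^0.5
Age ratio = 25 / 50 = 0.5
sqrt(age_ratio) = 0.70711
SI = 24.1 * 0.70711 = 17.0 m

17.0


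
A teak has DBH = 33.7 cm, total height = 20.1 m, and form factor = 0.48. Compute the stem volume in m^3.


Formula: V = pi * (DBH/200)^2 * H * ff
Radius = DBH/200 = 33.7/200 = 0.1685 m
Radius^2 = 0.1685^2 = 0.02839225 m^2
V = pi * 0.02839225 * 20.1 * 0.48
V = 0.861 m^3

0.861


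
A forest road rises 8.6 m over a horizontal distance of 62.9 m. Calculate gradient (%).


Formula: Gradient = rise / run * 100
Gradient = 8.6 / 62.9 * 100 = 13.7%

13.7


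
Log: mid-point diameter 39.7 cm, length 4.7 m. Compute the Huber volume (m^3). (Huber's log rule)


Huber: V = Am * L,  Am = pi*(Dm/200)^2
Am = pi*(39.7/200)^2 = 0.123786 m^2
V = 0.123786*4.7 = 0.5818 m^3

0.5818


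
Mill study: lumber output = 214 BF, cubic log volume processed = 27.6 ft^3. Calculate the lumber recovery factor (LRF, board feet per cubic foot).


Formula: LRF = Lumber Output (BF) / Log Input (ft^3)
LRF = 214 BF / 27.6 ft^3
LRF = 7.75 BF/ft^3

7.75


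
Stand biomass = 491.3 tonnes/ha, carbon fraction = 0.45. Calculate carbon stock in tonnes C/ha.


Formula: Carbon Stock = Biomass * Carbon Fraction
C = 491.3 t/ha * 0.45
C = 221.1 t C/ha

221.1


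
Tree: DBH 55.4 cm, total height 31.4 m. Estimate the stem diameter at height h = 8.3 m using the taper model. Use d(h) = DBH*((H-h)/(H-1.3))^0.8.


Taper: d(h) = DBH * ((H - h) / (H - 1.3))^0.8
Numerator = H - h = 31.4 - 8.3 = 23.1 m
Denominator = H - 1.3 = 31.4 - 1.3 = 30.1 m
Ratio = 23.1 / 30.1 = 0.76744
d = 55.4 * 0.76744^0.8 = 44.8 cm

44.8


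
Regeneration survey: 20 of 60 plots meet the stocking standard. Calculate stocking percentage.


Formula: Stocking % = stocked plots / total plots * 100
Stocking = 20 / 60 * 100
Stocking = 0.3333 * 100 = 33.3%

33.3


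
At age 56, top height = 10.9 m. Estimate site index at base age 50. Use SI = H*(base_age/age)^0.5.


Formula: SI = H_dom * (base_age / age)^0.5
Age ratio = 50 / 56 = 0.89286
sqrt(age_ratio) = 0.94491
SI = 10.9 * 0.94491 = 10.3 m

10.3


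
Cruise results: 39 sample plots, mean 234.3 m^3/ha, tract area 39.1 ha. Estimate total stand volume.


Formula: Total Volume = Mean Volume per ha * Total Area
Total Volume = 234.3 m^3/ha * 39.1 ha
Total Volume = 9161 m^3

9161


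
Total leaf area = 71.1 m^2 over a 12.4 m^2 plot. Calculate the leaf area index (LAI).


Formula: LAI = total leaf area / ground area  (dimensionless)
LAI = 71.1 m^2 / 12.4 m^2
LAI = 5.73

5.73


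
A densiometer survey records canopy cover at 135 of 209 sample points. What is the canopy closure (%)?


Formula: Canopy closure = covered points / total points * 100
Closure = 135 / 209 * 100
Closure = 0.6459 * 100 = 64.6%

64.6


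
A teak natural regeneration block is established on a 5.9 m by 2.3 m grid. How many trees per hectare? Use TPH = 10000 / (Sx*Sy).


Formula: TPH = 10000 m^2/ha / (spacing_x * spacing_y)
Area per tree = 5.9 m * 2.3 m = 13.57 m^2
TPH = 10000 / 13.57 = 737 trees/ha

737


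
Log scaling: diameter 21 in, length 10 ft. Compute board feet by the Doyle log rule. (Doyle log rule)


Doyle: BF = (D - 4)^2 * L / 16
Adjusted diameter = 21 - 4 = 17 in
(D-4)^2 = 17^2 = 289
BF = 289 * 10 / 16 = 181 BF

181


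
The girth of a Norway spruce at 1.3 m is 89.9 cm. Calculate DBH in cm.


Formula: DBH = C / pi
DBH = 89.9 / pi
pi = 3.14159...
DBH = 28.6 cm

28.6


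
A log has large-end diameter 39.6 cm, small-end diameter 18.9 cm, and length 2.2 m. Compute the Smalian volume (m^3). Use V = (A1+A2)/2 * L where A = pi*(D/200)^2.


Smalian: V = (A1 + A2)/2 * L,  A = pi*(D/200)^2
A1 = pi*(39.6/200)^2 = 0.123163 m^2
A2 = pi*(18.9/200)^2 = 0.028055 m^2
V = (0.123163+0.028055)/2*2.2 = 0.1663 m^3

0.1663


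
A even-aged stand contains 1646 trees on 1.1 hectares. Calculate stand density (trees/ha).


Formula: Stand Density = N_trees / Area_ha
Density = 1646 trees / 1.1 ha
Density = 1496 trees/ha

1496


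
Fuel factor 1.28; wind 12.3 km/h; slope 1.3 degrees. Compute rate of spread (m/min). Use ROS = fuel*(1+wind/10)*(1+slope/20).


Formula: ROS = fuel * (1 + wind/10) * (1 + slope/20)
Wind factor = 1 + 12.3/10 = 2.23
Slope factor = 1 + 1.3/20 = 1.065
ROS = 1.28 * 2.23 * 1.065 = 3.04 m/min

3.04


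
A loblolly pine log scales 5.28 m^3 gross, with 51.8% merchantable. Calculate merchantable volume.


Formula: MV = V_total * (merchantable_pct / 100)
Merchantable fraction = 51.8% / 100 = 0.518
MV = 5.28 m^3 * 0.518 = 2.735 m^3

2.735


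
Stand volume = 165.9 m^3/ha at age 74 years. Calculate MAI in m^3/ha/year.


Formula: MAI = Total Volume / Stand Age
MAI = 165.9 m^3/ha / 74 years
MAI = 2.24 m^3/ha/year

2.24


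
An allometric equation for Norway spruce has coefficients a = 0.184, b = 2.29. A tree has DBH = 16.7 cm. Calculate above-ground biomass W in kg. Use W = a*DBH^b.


Formula: W = a * DBH^b  (allometric power law)
DBH^b = 16.7^2.29 = 630.9874
W = 0.184 * 630.9874 = 116.1 kg

116.1


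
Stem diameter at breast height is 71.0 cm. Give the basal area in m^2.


Formula: BA = pi * (DBH/2)^2 / 10000  (cm^2 to m^2)
Radius = DBH/2 = 71.0/2 = 35.5 cm
BA = pi * 35.5^2 / 10000
   = 3959.1921 cm^2 / 10000
   = 0.3959 m^2

0.3959


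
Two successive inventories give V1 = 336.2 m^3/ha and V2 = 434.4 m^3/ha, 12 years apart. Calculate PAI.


Formula: PAI = (V_T2 - V_T1) / (T2 - T1)
Volume increment = 434.4 - 336.2 = 98.2 m^3/ha
PAI = 98.2 / 12 = 8.18 m^3/ha/year

8.18


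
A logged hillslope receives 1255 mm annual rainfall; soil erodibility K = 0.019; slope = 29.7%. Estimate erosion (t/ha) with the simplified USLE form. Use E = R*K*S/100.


Formula: E = R * K * S / 100  (simplified USLE)
R * K = 1255 * 0.019 = 23.845
E = 23.845 * 29.7 / 100 = 7.08 t/ha

7.08


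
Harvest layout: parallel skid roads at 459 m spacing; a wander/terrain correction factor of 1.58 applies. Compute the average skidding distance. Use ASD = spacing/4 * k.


Formula: ASD = (spacing / 4) * correction
Uncorrected distance = spacing / 4 = 459 / 4 = 114.75 m
ASD = 114.75 * 1.58 = 181 m

181


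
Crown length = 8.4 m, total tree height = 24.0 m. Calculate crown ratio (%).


Formula: Crown Ratio = (Crown Length / Total Height) * 100
CR = (8.4 m / 24.0 m) * 100
CR = 0.35 * 100 = 35.0%

35.0


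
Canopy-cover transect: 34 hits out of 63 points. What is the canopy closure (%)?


Formula: Canopy closure = covered points / total points * 100
Closure = 34 / 63 * 100
Closure = 0.5397 * 100 = 54.0%

54.0


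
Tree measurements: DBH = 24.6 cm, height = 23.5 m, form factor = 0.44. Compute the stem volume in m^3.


Formula: V = pi * (DBH/200)^2 * H * ff
Radius = DBH/200 = 24.6/200 = 0.123 m
Radius^2 = 0.123^2 = 0.015129 m^2
V = pi * 0.015129 * 23.5 * 0.44
V = 0.491 m^3

0.491


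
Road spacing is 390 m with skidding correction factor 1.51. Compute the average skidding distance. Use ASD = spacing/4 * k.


Formula: ASD = (spacing / 4) * correction
Uncorrected distance = spacing / 4 = 390 / 4 = 97.5 m
ASD = 97.5 * 1.51 = 147 m

147


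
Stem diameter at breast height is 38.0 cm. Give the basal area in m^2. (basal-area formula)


Formula: BA = pi * (DBH/2)^2 / 10000  (cm^2 to m^2)
Radius = DBH/2 = 38.0/2 = 19.0 cm
BA = pi * 19.0^2 / 10000
   = 1134.1149 cm^2 / 10000
   = 0.1134 m^2

0.1134


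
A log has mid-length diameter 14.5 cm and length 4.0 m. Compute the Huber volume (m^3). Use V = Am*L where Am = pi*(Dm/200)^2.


Huber: V = Am * L,  Am = pi*(Dm/200)^2
Am = pi*(14.5/200)^2 = 0.016513 m^2
V = 0.016513*4.0 = 0.0661 m^3

0.0661


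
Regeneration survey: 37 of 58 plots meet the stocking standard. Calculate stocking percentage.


Formula: Stocking % = stocked plots / total plots * 100
Stocking = 37 / 58 * 100
Stocking = 0.6379 * 100 = 63.8%

63.8


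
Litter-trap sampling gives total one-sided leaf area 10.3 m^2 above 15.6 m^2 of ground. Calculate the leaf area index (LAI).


Formula: LAI = total leaf area / ground area  (dimensionless)
LAI = 10.3 m^2 / 15.6 m^2
LAI = 0.66

0.66


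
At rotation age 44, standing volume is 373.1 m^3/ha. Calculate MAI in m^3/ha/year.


Formula: MAI = Total Volume / Stand Age
MAI = 373.1 m^3/ha / 44 years
MAI = 8.48 m^3/ha/year

8.48


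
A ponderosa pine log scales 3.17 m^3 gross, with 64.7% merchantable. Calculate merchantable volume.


Formula: MV = V_total * (merchantable_pct / 100)
Merchantable fraction = 64.7% / 100 = 0.647
MV = 3.17 m^3 * 0.647 = 2.051 m^3

2.051


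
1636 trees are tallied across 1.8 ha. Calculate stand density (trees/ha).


Formula: Stand Density = N_trees / Area_ha
Density = 1636 trees / 1.8 ha
Density = 909 trees/ha

909


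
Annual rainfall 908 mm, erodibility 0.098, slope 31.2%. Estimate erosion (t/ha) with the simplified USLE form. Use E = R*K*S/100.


Formula: E = R * K * S / 100  (simplified USLE)
R * K = 908 * 0.098 = 88.984
E = 88.984 * 31.2 / 100 = 27.76 t/ha

27.76


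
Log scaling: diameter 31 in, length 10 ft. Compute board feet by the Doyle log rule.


Doyle: BF = (D - 4)^2 * L / 16
Adjusted diameter = 31 - 4 = 27 in
(D-4)^2 = 27^2 = 729
BF = 729 * 10 / 16 = 456 BF

456


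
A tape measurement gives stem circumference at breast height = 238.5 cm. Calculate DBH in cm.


Formula: DBH = C / pi
DBH = 238.5 / pi
pi = 3.14159...
DBH = 75.9 cm

75.9


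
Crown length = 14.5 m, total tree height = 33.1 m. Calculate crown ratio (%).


Formula: Crown Ratio = (Crown Length / Total Height) * 100
CR = (14.5 m / 33.1 m) * 100
CR = 0.4381 * 100 = 43.8%

43.8


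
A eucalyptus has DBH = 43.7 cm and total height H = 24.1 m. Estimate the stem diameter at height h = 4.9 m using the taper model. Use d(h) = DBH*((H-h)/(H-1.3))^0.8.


Taper: d(h) = DBH * ((H - h) / (H - 1.3))^0.8
Numerator = H - h = 24.1 - 4.9 = 19.2 m
Denominator = H - 1.3 = 24.1 - 1.3 = 22.8 m
Ratio = 19.2 / 22.8 = 0.84211
d = 43.7 * 0.84211^0.8 = 38.1 cm

38.1


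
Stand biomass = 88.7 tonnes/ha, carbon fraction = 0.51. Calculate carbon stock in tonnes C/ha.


Formula: Carbon Stock = Biomass * Carbon Fraction
C = 88.7 t/ha * 0.51
C = 45.2 t C/ha

45.2


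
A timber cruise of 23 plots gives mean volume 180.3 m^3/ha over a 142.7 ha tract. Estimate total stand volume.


Formula: Total Volume = Mean Volume per ha * Total Area
Total Volume = 180.3 m^3/ha * 142.7 ha
Total Volume = 25729 m^3

25729


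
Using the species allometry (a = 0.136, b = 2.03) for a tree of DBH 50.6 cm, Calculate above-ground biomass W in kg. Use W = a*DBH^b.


Formula: W = a * DBH^b  (allometric power law)
DBH^b = 50.6^2.03 = 2880.2193
W = 0.136 * 2880.2193 = 391.7 kg

391.7


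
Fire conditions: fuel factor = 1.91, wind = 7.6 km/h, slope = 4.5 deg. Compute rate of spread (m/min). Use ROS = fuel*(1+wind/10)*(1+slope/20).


Formula: ROS = fuel * (1 + wind/10) * (1 + slope/20)
Wind factor = 1 + 7.6/10 = 1.76
Slope factor = 1 + 4.5/20 = 1.225
ROS = 1.91 * 1.76 * 1.225 = 4.12 m/min

4.12


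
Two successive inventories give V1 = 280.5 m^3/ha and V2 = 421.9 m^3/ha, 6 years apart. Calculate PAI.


Formula: PAI = (V_T2 - V_T1) / (T2 - T1)
Volume increment = 421.9 - 280.5 = 141.4 m^3/ha
PAI = 141.4 / 6 = 23.57 m^3/ha/year

23.57


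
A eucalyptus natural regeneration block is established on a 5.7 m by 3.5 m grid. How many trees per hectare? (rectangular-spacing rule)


Formula: TPH = 10000 m^2/ha / (spacing_x * spacing_y)
Area per tree = 5.7 m * 3.5 m = 19.95 m^2
TPH = 10000 / 19.95 = 501 trees/ha

501


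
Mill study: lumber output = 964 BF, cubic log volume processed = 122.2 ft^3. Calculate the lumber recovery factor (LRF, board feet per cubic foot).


Formula: LRF = Lumber Output (BF) / Log Input (ft^3)
LRF = 964 BF / 122.2 ft^3
LRF = 7.89 BF/ft^3

7.89


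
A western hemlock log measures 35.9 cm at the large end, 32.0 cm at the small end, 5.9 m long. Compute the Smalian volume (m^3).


Smalian: V = (A1 + A2)/2 * L,  A = pi*(D/200)^2
A1 = pi*(35.9/200)^2 = 0.101223 m^2
A2 = pi*(32.0/200)^2 = 0.080425 m^2
V = (0.101223+0.080425)/2*5.9 = 0.5359 m^3

0.5359


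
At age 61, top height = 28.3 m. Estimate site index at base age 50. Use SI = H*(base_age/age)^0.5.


Formula: SI = H_dom * (base_age / age)^0.5
Age ratio = 50 / 61 = 0.81967
sqrt(age_ratio) = 0.90536
SI = 28.3 * 0.90536 = 25.6 m

25.6


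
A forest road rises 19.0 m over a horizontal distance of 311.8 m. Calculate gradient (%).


Formula: Gradient = rise / run * 100
Gradient = 19.0 / 311.8 * 100 = 6.1%

6.1


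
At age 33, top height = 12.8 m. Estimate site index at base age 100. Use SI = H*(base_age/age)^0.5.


Formula: SI = H_dom * (base_age / age)^0.5
Age ratio = 100 / 33 = 3.0303
sqrt(age_ratio) = 1.74078
SI = 12.8 * 1.74078 = 22.3 m

22.3


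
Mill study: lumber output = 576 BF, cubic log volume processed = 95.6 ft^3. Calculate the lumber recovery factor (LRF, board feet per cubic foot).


Formula: LRF = Lumber Output (BF) / Log Input (ft^3)
LRF = 576 BF / 95.6 ft^3
LRF = 6.03 BF/ft^3

6.03


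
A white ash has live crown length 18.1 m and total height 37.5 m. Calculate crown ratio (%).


Formula: Crown Ratio = (Crown Length / Total Height) * 100
CR = (18.1 m / 37.5 m) * 100
CR = 0.4827 * 100 = 48.3%

48.3


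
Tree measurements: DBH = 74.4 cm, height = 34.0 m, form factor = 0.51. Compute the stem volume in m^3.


Formula: V = pi * (DBH/200)^2 * H * ff
Radius = DBH/200 = 74.4/200 = 0.372 m
Radius^2 = 0.372^2 = 0.138384 m^2
V = pi * 0.138384 * 34.0 * 0.51
V = 7.538 m^3

7.538


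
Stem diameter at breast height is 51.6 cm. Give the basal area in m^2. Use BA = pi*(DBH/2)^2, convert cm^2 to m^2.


Formula: BA = pi * (DBH/2)^2 / 10000  (cm^2 to m^2)
Radius = DBH/2 = 51.6/2 = 25.8 cm
BA = pi * 25.8^2 / 10000
   = 2091.1697 cm^2 / 10000
   = 0.2091 m^2

0.2091


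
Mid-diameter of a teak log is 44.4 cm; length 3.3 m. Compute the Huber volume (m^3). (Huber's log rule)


Huber: V = Am * L,  Am = pi*(Dm/200)^2
Am = pi*(44.4/200)^2 = 0.15483 m^2
V = 0.15483*3.3 = 0.5109 m^3

0.5109


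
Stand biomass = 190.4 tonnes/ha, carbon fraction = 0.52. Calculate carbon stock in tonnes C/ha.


Formula: Carbon Stock = Biomass * Carbon Fraction
C = 190.4 t/ha * 0.52
C = 99.0 t C/ha

99.0


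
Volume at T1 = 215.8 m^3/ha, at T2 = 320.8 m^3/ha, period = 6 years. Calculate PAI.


Formula: PAI = (V_T2 - V_T1) / (T2 - T1)
Volume increment = 320.8 - 215.8 = 105.0 m^3/ha
PAI = 105.0 / 6 = 17.5 m^3/ha/year

17.5


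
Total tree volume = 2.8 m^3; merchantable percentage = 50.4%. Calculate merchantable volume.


Formula: MV = V_total * (merchantable_pct / 100)
Merchantable fraction = 50.4% / 100 = 0.504
MV = 2.8 m^3 * 0.504 = 1.411 m^3

1.411


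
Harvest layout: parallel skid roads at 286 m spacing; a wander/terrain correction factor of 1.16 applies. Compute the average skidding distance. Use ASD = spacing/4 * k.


Formula: ASD = (spacing / 4) * correction
Uncorrected distance = spacing / 4 = 286 / 4 = 71.5 m
ASD = 71.5 * 1.16 = 83 m

83


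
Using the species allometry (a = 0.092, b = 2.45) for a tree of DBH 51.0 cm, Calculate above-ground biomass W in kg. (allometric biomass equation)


Formula: W = a * DBH^b  (allometric power law)
DBH^b = 51.0^2.45 = 15259.7329
W = 0.092 * 15259.7329 = 1403.9 kg

1403.9


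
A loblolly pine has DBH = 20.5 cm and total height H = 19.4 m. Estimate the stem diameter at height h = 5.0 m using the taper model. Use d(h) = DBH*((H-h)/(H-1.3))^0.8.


Taper: d(h) = DBH * ((H - h) / (H - 1.3))^0.8
Numerator = H - h = 19.4 - 5.0 = 14.4 m
Denominator = H - 1.3 = 19.4 - 1.3 = 18.1 m
Ratio = 14.4 / 18.1 = 0.79558
d = 20.5 * 0.79558^0.8 = 17.1 cm

17.1


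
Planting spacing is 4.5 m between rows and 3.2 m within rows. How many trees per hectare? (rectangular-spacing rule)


Formula: TPH = 10000 m^2/ha / (spacing_x * spacing_y)
Area per tree = 4.5 m * 3.2 m = 14.4 m^2
TPH = 10000 / 14.4 = 694 trees/ha

694


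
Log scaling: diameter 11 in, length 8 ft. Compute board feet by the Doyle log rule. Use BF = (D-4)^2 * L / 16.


Doyle: BF = (D - 4)^2 * L / 16
Adjusted diameter = 11 - 4 = 7 in
(D-4)^2 = 7^2 = 49
BF = 49 * 8 / 16 = 25 BF

25


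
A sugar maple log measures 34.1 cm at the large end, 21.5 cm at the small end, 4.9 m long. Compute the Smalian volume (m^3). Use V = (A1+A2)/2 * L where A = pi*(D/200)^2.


Smalian: V = (A1 + A2)/2 * L,  A = pi*(D/200)^2
A1 = pi*(34.1/200)^2 = 0.091327 m^2
A2 = pi*(21.5/200)^2 = 0.036305 m^2
V = (0.091327+0.036305)/2*4.9 = 0.3127 m^3

0.3127


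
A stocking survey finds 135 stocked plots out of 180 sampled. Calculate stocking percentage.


Formula: Stocking % = stocked plots / total plots * 100
Stocking = 135 / 180 * 100
Stocking = 0.75 * 100 = 75.0%

75.0


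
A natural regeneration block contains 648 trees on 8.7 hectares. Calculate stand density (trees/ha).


Formula: Stand Density = N_trees / Area_ha
Density = 648 trees / 8.7 ha
Density = 74 trees/ha

74


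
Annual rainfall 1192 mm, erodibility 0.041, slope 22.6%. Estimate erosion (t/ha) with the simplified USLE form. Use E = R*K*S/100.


Formula: E = R * K * S / 100  (simplified USLE)
R * K = 1192 * 0.041 = 48.872
E = 48.872 * 22.6 / 100 = 11.05 t/ha

11.05


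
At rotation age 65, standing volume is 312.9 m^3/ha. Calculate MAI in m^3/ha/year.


Formula: MAI = Total Volume / Stand Age
MAI = 312.9 m^3/ha / 65 years
MAI = 4.81 m^3/ha/year

4.81


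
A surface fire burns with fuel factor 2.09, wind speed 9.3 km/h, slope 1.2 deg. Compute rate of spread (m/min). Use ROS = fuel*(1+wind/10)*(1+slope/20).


Formula: ROS = fuel * (1 + wind/10) * (1 + slope/20)
Wind factor = 1 + 9.3/10 = 1.93
Slope factor = 1 + 1.2/20 = 1.06
ROS = 2.09 * 1.93 * 1.06 = 4.28 m/min

4.28


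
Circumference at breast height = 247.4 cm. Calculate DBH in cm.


Formula: DBH = C / pi
DBH = 247.4 / pi
pi = 3.14159...
DBH = 78.7 cm

78.7


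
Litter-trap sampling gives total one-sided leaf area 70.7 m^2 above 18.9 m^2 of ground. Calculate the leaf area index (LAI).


Formula: LAI = total leaf area / ground area  (dimensionless)
LAI = 70.7 m^2 / 18.9 m^2
LAI = 3.74

3.74


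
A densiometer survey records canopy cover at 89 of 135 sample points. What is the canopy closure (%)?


Formula: Canopy closure = covered points / total points * 100
Closure = 89 / 135 * 100
Closure = 0.6593 * 100 = 65.9%

65.9


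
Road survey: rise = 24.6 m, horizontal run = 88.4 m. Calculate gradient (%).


Formula: Gradient = rise / run * 100
Gradient = 24.6 / 88.4 * 100 = 27.8%

27.8


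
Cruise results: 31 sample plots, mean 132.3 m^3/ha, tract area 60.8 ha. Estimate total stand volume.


Formula: Total Volume = Mean Volume per ha * Total Area
Total Volume = 132.3 m^3/ha * 60.8 ha
Total Volume = 8044 m^3

8044


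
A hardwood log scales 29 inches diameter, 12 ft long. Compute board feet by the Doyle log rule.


Doyle: BF = (D - 4)^2 * L / 16
Adjusted diameter = 29 - 4 = 25 in
(D-4)^2 = 25^2 = 625
BF = 625 * 12 / 16 = 469 BF

469


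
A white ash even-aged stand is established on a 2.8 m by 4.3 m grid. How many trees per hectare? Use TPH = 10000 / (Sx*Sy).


Formula: TPH = 10000 m^2/ha / (spacing_x * spacing_y)
Area per tree = 2.8 m * 4.3 m = 12.04 m^2
TPH = 10000 / 12.04 = 831 trees/ha

831


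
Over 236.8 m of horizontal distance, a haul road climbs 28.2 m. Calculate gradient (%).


Formula: Gradient = rise / run * 100
Gradient = 28.2 / 236.8 * 100 = 11.9%

11.9


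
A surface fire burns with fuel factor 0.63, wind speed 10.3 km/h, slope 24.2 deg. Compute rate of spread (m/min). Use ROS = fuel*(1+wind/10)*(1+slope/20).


Formula: ROS = fuel * (1 + wind/10) * (1 + slope/20)
Wind factor = 1 + 10.3/10 = 2.03
Slope factor = 1 + 24.2/20 = 2.21
ROS = 0.63 * 2.03 * 2.21 = 2.83 m/min

2.83


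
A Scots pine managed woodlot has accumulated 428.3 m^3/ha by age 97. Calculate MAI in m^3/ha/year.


Formula: MAI = Total Volume / Stand Age
MAI = 428.3 m^3/ha / 97 years
MAI = 4.42 m^3/ha/year

4.42


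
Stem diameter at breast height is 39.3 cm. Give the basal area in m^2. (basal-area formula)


Formula: BA = pi * (DBH/2)^2 / 10000  (cm^2 to m^2)
Radius = DBH/2 = 39.3/2 = 19.65 cm
BA = pi * 19.65^2 / 10000
   = 1213.0396 cm^2 / 10000
   = 0.1213 m^2

0.1213


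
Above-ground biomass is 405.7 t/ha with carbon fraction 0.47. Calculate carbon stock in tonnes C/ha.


Formula: Carbon Stock = Biomass * Carbon Fraction
C = 405.7 t/ha * 0.47
C = 190.7 t C/ha

190.7


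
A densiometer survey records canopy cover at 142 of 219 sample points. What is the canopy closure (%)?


Formula: Canopy closure = covered points / total points * 100
Closure = 142 / 219 * 100
Closure = 0.6484 * 100 = 64.8%

64.8


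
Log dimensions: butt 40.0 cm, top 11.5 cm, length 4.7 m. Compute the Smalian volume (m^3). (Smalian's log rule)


Smalian: V = (A1 + A2)/2 * L,  A = pi*(D/200)^2
A1 = pi*(40.0/200)^2 = 0.125664 m^2
A2 = pi*(11.5/200)^2 = 0.010387 m^2
V = (0.125664+0.010387)/2*4.7 = 0.3197 m^3

0.3197


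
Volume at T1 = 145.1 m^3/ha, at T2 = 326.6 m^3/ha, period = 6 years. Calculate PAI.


Formula: PAI = (V_T2 - V_T1) / (T2 - T1)
Volume increment = 326.6 - 145.1 = 181.5 m^3/ha
PAI = 181.5 / 6 = 30.25 m^3/ha/year

30.25


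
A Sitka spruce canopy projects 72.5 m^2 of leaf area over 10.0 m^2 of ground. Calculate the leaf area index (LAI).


Formula: LAI = total leaf area / ground area  (dimensionless)
LAI = 72.5 m^2 / 10.0 m^2
LAI = 7.25

7.25


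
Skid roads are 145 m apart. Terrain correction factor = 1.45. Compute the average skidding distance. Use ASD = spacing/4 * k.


Formula: ASD = (spacing / 4) * correction
Uncorrected distance = spacing / 4 = 145 / 4 = 36.25 m
ASD = 36.25 * 1.45 = 53 m

53


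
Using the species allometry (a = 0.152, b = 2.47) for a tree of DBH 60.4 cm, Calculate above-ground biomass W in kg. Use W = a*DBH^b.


Formula: W = a * DBH^b  (allometric power law)
DBH^b = 60.4^2.47 = 25070.3986
W = 0.152 * 25070.3986 = 3810.7 kg

3810.7


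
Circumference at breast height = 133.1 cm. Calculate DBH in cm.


Formula: DBH = C / pi
DBH = 133.1 / pi
pi = 3.14159...
DBH = 42.4 cm

42.4


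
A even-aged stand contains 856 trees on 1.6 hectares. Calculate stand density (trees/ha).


Formula: Stand Density = N_trees / Area_ha
Density = 856 trees / 1.6 ha
Density = 535 trees/ha

535


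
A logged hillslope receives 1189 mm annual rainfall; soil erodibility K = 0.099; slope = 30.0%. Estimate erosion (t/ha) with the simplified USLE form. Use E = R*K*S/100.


Formula: E = R * K * S / 100  (simplified USLE)
R * K = 1189 * 0.099 = 117.711
E = 117.711 * 30.0 / 100 = 35.31 t/ha

35.31


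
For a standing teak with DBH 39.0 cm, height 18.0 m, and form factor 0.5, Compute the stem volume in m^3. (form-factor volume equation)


Formula: V = pi * (DBH/200)^2 * H * ff
Radius = DBH/200 = 39.0/200 = 0.195 m
Radius^2 = 0.195^2 = 0.038025 m^2
V = pi * 0.038025 * 18.0 * 0.5
V = 1.075 m^3

1.075


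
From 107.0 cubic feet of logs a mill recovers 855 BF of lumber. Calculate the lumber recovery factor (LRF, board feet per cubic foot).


Formula: LRF = Lumber Output (BF) / Log Input (ft^3)
LRF = 855 BF / 107.0 ft^3
LRF = 7.99 BF/ft^3

7.99


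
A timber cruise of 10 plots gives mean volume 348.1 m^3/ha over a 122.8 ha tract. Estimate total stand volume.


Formula: Total Volume = Mean Volume per ha * Total Area
Total Volume = 348.1 m^3/ha * 122.8 ha
Total Volume = 42747 m^3

42747


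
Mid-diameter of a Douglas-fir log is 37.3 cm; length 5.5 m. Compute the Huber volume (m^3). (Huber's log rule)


Huber: V = Am * L,  Am = pi*(Dm/200)^2
Am = pi*(37.3/200)^2 = 0.109272 m^2
V = 0.109272*5.5 = 0.601 m^3

0.601


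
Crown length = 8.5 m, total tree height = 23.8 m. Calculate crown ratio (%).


Formula: Crown Ratio = (Crown Length / Total Height) * 100
CR = (8.5 m / 23.8 m) * 100
CR = 0.3571 * 100 = 35.7%

35.7


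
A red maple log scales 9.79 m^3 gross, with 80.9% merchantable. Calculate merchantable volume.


Formula: MV = V_total * (merchantable_pct / 100)
Merchantable fraction = 80.9% / 100 = 0.809
MV = 9.79 m^3 * 0.809 = 7.92 m^3

7.92


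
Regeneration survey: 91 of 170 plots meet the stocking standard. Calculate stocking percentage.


Formula: Stocking % = stocked plots / total plots * 100
Stocking = 91 / 170 * 100
Stocking = 0.5353 * 100 = 53.5%

53.5


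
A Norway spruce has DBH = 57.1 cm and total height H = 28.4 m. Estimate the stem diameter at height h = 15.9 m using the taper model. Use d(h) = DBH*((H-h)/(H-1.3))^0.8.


Taper: d(h) = DBH * ((H - h) / (H - 1.3))^0.8
Numerator = H - h = 28.4 - 15.9 = 12.5 m
Denominator = H - 1.3 = 28.4 - 1.3 = 27.1 m
Ratio = 12.5 / 27.1 = 0.46125
d = 57.1 * 0.46125^0.8 = 30.7 cm

30.7


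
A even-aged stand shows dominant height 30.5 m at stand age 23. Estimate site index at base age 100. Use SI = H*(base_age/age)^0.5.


Formula: SI = H_dom * (base_age / age)^0.5
Age ratio = 100 / 23 = 4.34783
sqrt(age_ratio) = 2.08514
SI = 30.5 * 2.08514 = 63.6 m

63.6


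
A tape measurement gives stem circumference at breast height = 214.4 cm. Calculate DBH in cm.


Formula: DBH = C / pi
DBH = 214.4 / pi
pi = 3.14159...
DBH = 68.2 cm

68.2


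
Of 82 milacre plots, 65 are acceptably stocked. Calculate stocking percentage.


Formula: Stocking % = stocked plots / total plots * 100
Stocking = 65 / 82 * 100
Stocking = 0.7927 * 100 = 79.3%

79.3


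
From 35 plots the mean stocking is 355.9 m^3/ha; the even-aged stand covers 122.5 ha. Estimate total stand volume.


Formula: Total Volume = Mean Volume per ha * Total Area
Total Volume = 355.9 m^3/ha * 122.5 ha
Total Volume = 43598 m^3

43598


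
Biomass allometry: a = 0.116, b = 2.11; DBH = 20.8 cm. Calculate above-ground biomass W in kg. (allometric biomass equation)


Formula: W = a * DBH^b  (allometric power law)
DBH^b = 20.8^2.11 = 604.1067
W = 0.116 * 604.1067 = 70.1 kg

70.1


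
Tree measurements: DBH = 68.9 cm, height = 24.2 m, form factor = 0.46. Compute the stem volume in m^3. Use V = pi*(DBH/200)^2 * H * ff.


Formula: V = pi * (DBH/200)^2 * H * ff
Radius = DBH/200 = 68.9/200 = 0.3445 m
Radius^2 = 0.3445^2 = 0.11868025 m^2
V = pi * 0.11868025 * 24.2 * 0.46
V = 4.151 m^3

4.151


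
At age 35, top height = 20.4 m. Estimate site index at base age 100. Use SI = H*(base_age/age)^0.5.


Formula: SI = H_dom * (base_age / age)^0.5
Age ratio = 100 / 35 = 2.85714
sqrt(age_ratio) = 1.69031
SI = 20.4 * 1.69031 = 34.5 m

34.5


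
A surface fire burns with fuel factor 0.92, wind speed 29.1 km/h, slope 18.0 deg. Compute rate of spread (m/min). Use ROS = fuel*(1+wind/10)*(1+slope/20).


Formula: ROS = fuel * (1 + wind/10) * (1 + slope/20)
Wind factor = 1 + 29.1/10 = 3.91
Slope factor = 1 + 18.0/20 = 1.9
ROS = 0.92 * 3.91 * 1.9 = 6.83 m/min

6.83


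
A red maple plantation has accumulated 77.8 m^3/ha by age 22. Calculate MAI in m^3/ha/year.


Formula: MAI = Total Volume / Stand Age
MAI = 77.8 m^3/ha / 22 years
MAI = 3.54 m^3/ha/year

3.54


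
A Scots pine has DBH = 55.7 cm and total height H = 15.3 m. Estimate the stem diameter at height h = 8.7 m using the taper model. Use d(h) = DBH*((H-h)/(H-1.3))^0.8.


Taper: d(h) = DBH * ((H - h) / (H - 1.3))^0.8
Numerator = H - h = 15.3 - 8.7 = 6.6 m
Denominator = H - 1.3 = 15.3 - 1.3 = 14.0 m
Ratio = 6.6 / 14.0 = 0.47143
d = 55.7 * 0.47143^0.8 = 30.5 cm

30.5


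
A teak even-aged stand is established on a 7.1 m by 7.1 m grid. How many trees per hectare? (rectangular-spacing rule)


Formula: TPH = 10000 m^2/ha / (spacing_x * spacing_y)
Area per tree = 7.1 m * 7.1 m = 50.41 m^2
TPH = 10000 / 50.41 = 198 trees/ha

198


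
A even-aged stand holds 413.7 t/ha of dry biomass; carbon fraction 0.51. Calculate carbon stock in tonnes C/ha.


Formula: Carbon Stock = Biomass * Carbon Fraction
C = 413.7 t/ha * 0.51
C = 211.0 t C/ha

211.0


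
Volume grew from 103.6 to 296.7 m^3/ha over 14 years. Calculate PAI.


Formula: PAI = (V_T2 - V_T1) / (T2 - T1)
Volume increment = 296.7 - 103.6 = 193.1 m^3/ha
PAI = 193.1 / 14 = 13.79 m^3/ha/year

13.79


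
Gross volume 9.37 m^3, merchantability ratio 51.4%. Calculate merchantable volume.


Formula: MV = V_total * (merchantable_pct / 100)
Merchantable fraction = 51.4% / 100 = 0.514
MV = 9.37 m^3 * 0.514 = 4.816 m^3

4.816


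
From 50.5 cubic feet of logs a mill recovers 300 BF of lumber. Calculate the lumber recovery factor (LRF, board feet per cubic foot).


Formula: LRF = Lumber Output (BF) / Log Input (ft^3)
LRF = 300 BF / 50.5 ft^3
LRF = 5.94 BF/ft^3

5.94


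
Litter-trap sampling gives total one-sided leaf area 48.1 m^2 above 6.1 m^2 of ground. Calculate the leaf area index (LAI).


Formula: LAI = total leaf area / ground area  (dimensionless)
LAI = 48.1 m^2 / 6.1 m^2
LAI = 7.89

7.89


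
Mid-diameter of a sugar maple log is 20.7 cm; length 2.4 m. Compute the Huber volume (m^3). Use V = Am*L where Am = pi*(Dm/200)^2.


Huber: V = Am * L,  Am = pi*(Dm/200)^2
Am = pi*(20.7/200)^2 = 0.033654 m^2
V = 0.033654*2.4 = 0.0808 m^3

0.0808


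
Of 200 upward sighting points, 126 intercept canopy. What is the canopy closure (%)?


Formula: Canopy closure = covered points / total points * 100
Closure = 126 / 200 * 100
Closure = 0.63 * 100 = 63.0%

63.0


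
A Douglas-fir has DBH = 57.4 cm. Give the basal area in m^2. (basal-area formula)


Formula: BA = pi * (DBH/2)^2 / 10000  (cm^2 to m^2)
Radius = DBH/2 = 57.4/2 = 28.7 cm
BA = pi * 28.7^2 / 10000
   = 2587.6985 cm^2 / 10000
   = 0.2588 m^2

0.2588


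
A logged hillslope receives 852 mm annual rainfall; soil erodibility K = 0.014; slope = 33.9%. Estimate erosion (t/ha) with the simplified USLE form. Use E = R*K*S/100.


Formula: E = R * K * S / 100  (simplified USLE)
R * K = 852 * 0.014 = 11.928
E = 11.928 * 33.9 / 100 = 4.04 t/ha

4.04


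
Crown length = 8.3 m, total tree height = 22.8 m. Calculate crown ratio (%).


Formula: Crown Ratio = (Crown Length / Total Height) * 100
CR = (8.3 m / 22.8 m) * 100
CR = 0.364 * 100 = 36.4%

36.4


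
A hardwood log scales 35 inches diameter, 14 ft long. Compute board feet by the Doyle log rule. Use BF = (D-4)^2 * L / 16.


Doyle: BF = (D - 4)^2 * L / 16
Adjusted diameter = 35 - 4 = 31 in
(D-4)^2 = 31^2 = 961
BF = 961 * 14 / 16 = 841 BF

841


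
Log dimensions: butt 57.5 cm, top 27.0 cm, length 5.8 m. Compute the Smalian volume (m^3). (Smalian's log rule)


Smalian: V = (A1 + A2)/2 * L,  A = pi*(D/200)^2
A1 = pi*(57.5/200)^2 = 0.259672 m^2
A2 = pi*(27.0/200)^2 = 0.057256 m^2
V = (0.259672+0.057256)/2*5.8 = 0.9191 m^3

0.9191


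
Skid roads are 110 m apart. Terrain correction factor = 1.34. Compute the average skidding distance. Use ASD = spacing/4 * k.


Formula: ASD = (spacing / 4) * correction
Uncorrected distance = spacing / 4 = 110 / 4 = 27.5 m
ASD = 27.5 * 1.34 = 37 m

37


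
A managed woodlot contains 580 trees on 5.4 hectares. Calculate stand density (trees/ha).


Formula: Stand Density = N_trees / Area_ha
Density = 580 trees / 5.4 ha
Density = 107 trees/ha

107


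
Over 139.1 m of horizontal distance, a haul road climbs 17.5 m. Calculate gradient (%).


Formula: Gradient = rise / run * 100
Gradient = 17.5 / 139.1 * 100 = 12.6%

12.6


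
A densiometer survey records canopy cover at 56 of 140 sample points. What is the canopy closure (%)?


Formula: Canopy closure = covered points / total points * 100
Closure = 56 / 140 * 100
Closure = 0.4 * 100 = 40.0%

40.0


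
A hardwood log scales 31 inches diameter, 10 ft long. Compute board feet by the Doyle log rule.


Doyle: BF = (D - 4)^2 * L / 16
Adjusted diameter = 31 - 4 = 27 in
(D-4)^2 = 27^2 = 729
BF = 729 * 10 / 16 = 456 BF

456


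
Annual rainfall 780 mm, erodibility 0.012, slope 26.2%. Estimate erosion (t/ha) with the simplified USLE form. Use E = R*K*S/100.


Formula: E = R * K * S / 100  (simplified USLE)
R * K = 780 * 0.012 = 9.36
E = 9.36 * 26.2 / 100 = 2.45 t/ha

2.45


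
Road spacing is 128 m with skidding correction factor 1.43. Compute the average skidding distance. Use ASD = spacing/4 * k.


Formula: ASD = (spacing / 4) * correction
Uncorrected distance = spacing / 4 = 128 / 4 = 32 m
ASD = 32 * 1.43 = 46 m

46


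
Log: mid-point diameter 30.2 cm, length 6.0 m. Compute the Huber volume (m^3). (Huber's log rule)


Huber: V = Am * L,  Am = pi*(Dm/200)^2
Am = pi*(30.2/200)^2 = 0.071631 m^2
V = 0.071631*6.0 = 0.4298 m^3

0.4298
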